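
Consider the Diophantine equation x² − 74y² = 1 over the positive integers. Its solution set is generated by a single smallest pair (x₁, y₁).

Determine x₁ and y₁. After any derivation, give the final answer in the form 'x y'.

3699 430

√74 → a₀=8, period (1,1,1,1,16); ℓ=5 odd so k=9
step 0: (8, 1)  from 8·(1,0) + (0,1)
step 1: (9, 1)  from 1·(8,1) + (1,0)
step 2: (17, 2)  from 1·(9,1) + (8,1)
step 3: (26, 3)  from 1·(17,2) + (9,1)
…
step 5: (714, 83)  from 16·(43,5) + (26,3)
…
step 7: (1471, 171)  from 1·(757,88) + (714,83)
step 8: (2228, 259)  from 1·(1471,171) + (757,88)
step 9: (3699, 430)  from 1·(2228,259) + (1471,171)
→ (3699, 430).  Check: 3699²=13682601, 74·430²=13682600, difference 1.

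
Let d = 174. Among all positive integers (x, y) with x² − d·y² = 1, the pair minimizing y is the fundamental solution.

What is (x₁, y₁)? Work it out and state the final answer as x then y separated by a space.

[13; 5,4,5,26] for √174; ℓ=4 ⇒ convergent index 3
a_0=13:  p_0=13·1+0=13,  q_0=13·0+1=1
a_1=5:  p_1=5·13+1=66,  q_1=5·1+0=5
a_2=4:  p_2=4·66+13=277,  q_2=4·5+1=21
a_3=5:  p_3=5·277+66=1451,  q_3=5·21+5=110
→ (1451, 110).  Check: 1451²=2105401, 174·110²=2105400, difference 1.

1451 110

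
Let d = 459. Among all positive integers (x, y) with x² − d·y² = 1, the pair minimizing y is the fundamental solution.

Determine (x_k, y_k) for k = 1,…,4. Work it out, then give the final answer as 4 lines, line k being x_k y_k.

499850 23331
499700044999 23324000700
499550134985000450 23317003499766669
499400269944005249820001 23310008398693414998600

[21; 2,2,1,4,21,4,1,2,2,42] for √459; ℓ=10 ⇒ convergent index 9
step 0: (21, 1)  from 21·(1,0) + (0,1)
step 1: (43, 2)  from 2·(21,1) + (1,0)
step 2: (107, 5)  from 2·(43,2) + (21,1)
step 3: (150, 7)  from 1·(107,5) + (43,2)
…
step 5: (14997, 700)  from 21·(707,33) + (150,7)
…
step 8: (212079, 9899)  from 2·(75692,3533) + (60695,2833)
step 9: (499850, 23331)  from 2·(212079,9899) + (75692,3533)
fundamental: x₁=499850, y₁=23331  (since 249850022500 − 459·544335561 = 1)
(x_2, y_2) = (499850·499850 + 459·23331·23331, 499850·23331 + 23331·499850) = (499700044999, 23324000700)
(x_3, y_3) = (499850·499700044999 + 459·23331·23324000700, 499850·23324000700 + 23331·499700044999) = (499550134985000450, 23317003499766669)
(x_4, y_4) = (499850·499550134985000450 + 459·23331·23317003499766669, 499850·23317003499766669 + 23331·499550134985000450) = (499400269944005249820001, 23310008398693414998600)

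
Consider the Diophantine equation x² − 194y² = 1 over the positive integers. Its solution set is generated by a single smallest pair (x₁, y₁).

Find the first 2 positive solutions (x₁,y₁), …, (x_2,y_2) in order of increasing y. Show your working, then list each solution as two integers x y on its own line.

195 14
76049 5460

√194 → a₀=13, period (1,12,1,26); ℓ=4 even so k=3
step 0: (13, 1)  from 13·(1,0) + (0,1)
…
step 2: (181, 13)  from 12·(14,1) + (13,1)
step 3: (195, 14)  from 1·(181,13) + (14,1)
→ (195, 14).  Check: 195²=38025, 194·14²=38024, difference 1.
n=2: (195,14)∘(195,14) = (195·195+194·14·14, 195·14+14·195) = (76049,5460)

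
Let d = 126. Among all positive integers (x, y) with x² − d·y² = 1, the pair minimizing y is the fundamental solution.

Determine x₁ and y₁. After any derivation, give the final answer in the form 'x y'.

449 40

√126 → a₀=11, period (4,2,4,22); ℓ=4 even so k=3
step 0: (11, 1)  from 11·(1,0) + (0,1)
step 1: (45, 4)  from 4·(11,1) + (1,0)
step 2: (101, 9)  from 2·(45,4) + (11,1)
step 3: (449, 40)  from 4·(101,9) + (45,4)
(x₁, y₁) = (449, 40);  449² − 126·40² = 1 ✓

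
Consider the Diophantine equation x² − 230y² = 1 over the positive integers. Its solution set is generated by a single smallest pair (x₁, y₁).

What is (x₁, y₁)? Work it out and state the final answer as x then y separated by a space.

91 6

d=230: √d = [15; 6,30] (ℓ=2, even), read p_1/q_1
step 0: (15, 1)  from 15·(1,0) + (0,1)
step 1: (91, 6)  from 6·(15,1) + (1,0)
(x₁, y₁) = (91, 6);  91² − 230·6² = 1 ✓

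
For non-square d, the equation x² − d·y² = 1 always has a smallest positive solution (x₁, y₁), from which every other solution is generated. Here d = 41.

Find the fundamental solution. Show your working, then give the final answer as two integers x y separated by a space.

2049 320

d=41: √d = [6; 2,2,12] (ℓ=3, odd), read p_5/q_5
i=0: a=6 ⇒ p=6, q=1
i=1: a=2 ⇒ p=13, q=2
i=2: a=2 ⇒ p=32, q=5
…
i=4: a=2 ⇒ p=826, q=129
i=5: a=2 ⇒ p=2049, q=320
fundamental: x₁=2049, y₁=320  (since 4198401 − 41·102400 = 1)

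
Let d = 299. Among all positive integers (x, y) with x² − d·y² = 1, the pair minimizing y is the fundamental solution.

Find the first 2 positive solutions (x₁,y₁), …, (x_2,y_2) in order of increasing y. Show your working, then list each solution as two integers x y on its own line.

d=299: √d = [17; 3,2,3,34] (ℓ=4, even), read p_3/q_3
a_0=17:  p_0=17·1+0=17,  q_0=17·0+1=1
…
a_2=2:  p_2=2·52+17=121,  q_2=2·3+1=7
a_3=3:  p_3=3·121+52=415,  q_3=3·7+3=24
fundamental: x₁=415, y₁=24  (since 172225 − 299·576 = 1)
(415+24√299)^2 = 344449 + 19920√299

415 24
344449 19920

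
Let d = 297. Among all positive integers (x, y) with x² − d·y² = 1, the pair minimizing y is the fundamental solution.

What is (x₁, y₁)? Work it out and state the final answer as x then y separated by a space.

√297 → a₀=17, period (4,3,1,1,2,1,1,3,4,34); ℓ=10 even so k=9
i=0: a=17 ⇒ p=17, q=1
i=1: a=4 ⇒ p=69, q=4
…
i=3: a=1 ⇒ p=293, q=17
i=4: a=1 ⇒ p=517, q=30
i=5: a=2 ⇒ p=1327, q=77
i=6: a=1 ⇒ p=1844, q=107
…
i=8: a=3 ⇒ p=11357, q=659
i=9: a=4 ⇒ p=48599, q=2820
→ (48599, 2820).  Check: 48599²=2361862801, 297·2820²=2361862800, difference 1.

48599 2820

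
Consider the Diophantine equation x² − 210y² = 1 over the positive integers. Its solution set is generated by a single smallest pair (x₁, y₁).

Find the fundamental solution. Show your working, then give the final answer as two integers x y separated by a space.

29 2

[14; 2,28] for √210; ℓ=2 ⇒ convergent index 1
i=0: a=14 ⇒ p=14, q=1
i=1: a=2 ⇒ p=29, q=2
fundamental: x₁=29, y₁=2  (since 841 − 210·4 = 1)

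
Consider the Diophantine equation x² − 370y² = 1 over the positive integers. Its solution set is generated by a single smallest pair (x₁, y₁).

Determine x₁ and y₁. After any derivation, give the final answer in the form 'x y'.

213859 11118

d=370: √d = [19; 4,4,38] (ℓ=3, odd), read p_5/q_5
step 0: (19, 1)  from 19·(1,0) + (0,1)
step 1: (77, 4)  from 4·(19,1) + (1,0)
step 2: (327, 17)  from 4·(77,4) + (19,1)
step 3: (12503, 650)  from 38·(327,17) + (77,4)
step 4: (50339, 2617)  from 4·(12503,650) + (327,17)
step 5: (213859, 11118)  from 4·(50339,2617) + (12503,650)
(x₁, y₁) = (213859, 11118);  213859² − 370·11118² = 1 ✓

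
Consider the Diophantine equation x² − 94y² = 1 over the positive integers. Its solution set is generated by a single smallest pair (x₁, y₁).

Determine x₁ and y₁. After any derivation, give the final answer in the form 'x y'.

d=94: √d = [9; 1,2,3,1,1,…,2,1,18] (ℓ=16, even), read p_15/q_15
step 0: (9, 1)  from 9·(1,0) + (0,1)
…
step 3: (97, 10)  from 3·(29,3) + (10,1)
step 4: (126, 13)  from 1·(97,10) + (29,3)
step 5: (223, 23)  from 1·(126,13) + (97,10)
…
step 7: (1464, 151)  from 1·(1241,128) + (223,23)
…
step 9: (14417, 1487)  from 1·(12953,1336) + (1464,151)
…
step 13: (652934, 67345)  from 3·(184493,19029) + (99455,10258)
step 14: (1490361, 153719)  from 2·(652934,67345) + (184493,19029)
step 15: (2143295, 221064)  from 1·(1490361,153719) + (652934,67345)
→ (2143295, 221064).  Check: 2143295²=4593713457025, 94·221064²=4593713457024, difference 1.

2143295 221064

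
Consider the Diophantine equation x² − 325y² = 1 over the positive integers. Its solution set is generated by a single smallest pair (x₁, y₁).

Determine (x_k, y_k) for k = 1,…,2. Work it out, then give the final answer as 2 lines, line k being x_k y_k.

√325 = [18; 36, …], period ℓ=1 (odd) → k=1
k=0  a_k=18  p_k/q_k = 18/1
k=1  a_k=36  p_k/q_k = 649/36
fundamental: x₁=649, y₁=36  (since 421201 − 325·1296 = 1)
k=2:  x_2 = 649·649+325·36·36 = 842401,  y_2 = 649·36+36·649 = 46728

649 36
842401 46728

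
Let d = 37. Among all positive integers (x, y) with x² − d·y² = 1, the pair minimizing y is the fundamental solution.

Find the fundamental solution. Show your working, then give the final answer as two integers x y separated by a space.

√37 → a₀=6, period (12); ℓ=1 odd so k=1
step 0: (6, 1)  from 6·(1,0) + (0,1)
step 1: (73, 12)  from 12·(6,1) + (1,0)
(x₁, y₁) = (73, 12);  73² − 37·12² = 1 ✓

73 12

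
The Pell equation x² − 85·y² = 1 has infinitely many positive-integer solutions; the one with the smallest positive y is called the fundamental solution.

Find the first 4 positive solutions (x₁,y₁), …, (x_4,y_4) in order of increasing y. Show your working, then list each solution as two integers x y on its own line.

285769 30996
163327842721 17715391848
93348068572789129 10125019625991228
53351968415791425367681 5786833466982059076816

[9; 4,1,1,4,18] for √85; ℓ=5 ⇒ convergent index 9
i=0: a=9 ⇒ p=9, q=1
i=1: a=4 ⇒ p=37, q=4
i=2: a=1 ⇒ p=46, q=5
i=3: a=1 ⇒ p=83, q=9
…
i=5: a=18 ⇒ p=6887, q=747
i=6: a=4 ⇒ p=27926, q=3029
i=7: a=1 ⇒ p=34813, q=3776
i=8: a=1 ⇒ p=62739, q=6805
i=9: a=4 ⇒ p=285769, q=30996
→ (285769, 30996).  Check: 285769²=81663921361, 85·30996²=81663921360, difference 1.
(x_2, y_2) = (285769·285769 + 85·30996·30996, 285769·30996 + 30996·285769) = (163327842721, 17715391848)
(x_3, y_3) = (285769·163327842721 + 85·30996·17715391848, 285769·17715391848 + 30996·163327842721) = (93348068572789129, 10125019625991228)
(x_4, y_4) = (285769·93348068572789129 + 85·30996·10125019625991228, 285769·10125019625991228 + 30996·93348068572789129) = (53351968415791425367681, 5786833466982059076816)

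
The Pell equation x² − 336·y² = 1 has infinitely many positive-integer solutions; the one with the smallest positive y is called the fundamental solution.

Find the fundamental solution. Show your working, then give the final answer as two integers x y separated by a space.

d=336: √d = [18; 3,36] (ℓ=2, even), read p_1/q_1
a_0=18:  p_0=18·1+0=18,  q_0=18·0+1=1
a_1=3:  p_1=3·18+1=55,  q_1=3·1+0=3
(x₁, y₁) = (55, 3);  55² − 336·3² = 1 ✓

55 3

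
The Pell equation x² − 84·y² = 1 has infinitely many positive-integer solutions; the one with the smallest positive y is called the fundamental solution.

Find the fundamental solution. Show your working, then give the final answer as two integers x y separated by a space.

55 6

[9; 6,18] for √84; ℓ=2 ⇒ convergent index 1
step 0: (9, 1)  from 9·(1,0) + (0,1)
step 1: (55, 6)  from 6·(9,1) + (1,0)
→ (55, 6).  Check: 55²=3025, 84·6²=3024, difference 1.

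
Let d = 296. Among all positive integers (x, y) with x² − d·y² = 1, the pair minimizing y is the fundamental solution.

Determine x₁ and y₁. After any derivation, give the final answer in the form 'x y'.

3699 215

[17; 4,1,7,1,4,34] for √296; ℓ=6 ⇒ convergent index 5
a_0=17:  p_0=17·1+0=17,  q_0=17·0+1=1
…
a_2=1:  p_2=1·69+17=86,  q_2=1·4+1=5
…
a_4=1:  p_4=1·671+86=757,  q_4=1·39+5=44
a_5=4:  p_5=4·757+671=3699,  q_5=4·44+39=215
→ (3699, 215).  Check: 3699²=13682601, 296·215²=13682600, difference 1.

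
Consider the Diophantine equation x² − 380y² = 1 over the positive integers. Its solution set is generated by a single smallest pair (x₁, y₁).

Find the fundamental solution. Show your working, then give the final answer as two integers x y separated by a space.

39 2

√380 → a₀=19, period (2,38); ℓ=2 even so k=1
a_0=19:  p_0=19·1+0=19,  q_0=19·0+1=1
a_1=2:  p_1=2·19+1=39,  q_1=2·1+0=2
→ (39, 2).  Check: 39²=1521, 380·2²=1520, difference 1.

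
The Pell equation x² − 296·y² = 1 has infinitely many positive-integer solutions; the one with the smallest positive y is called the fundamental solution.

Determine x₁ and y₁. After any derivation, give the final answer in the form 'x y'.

[17; 4,1,7,1,4,34] for √296; ℓ=6 ⇒ convergent index 5
i=0: a=17 ⇒ p=17, q=1
…
i=2: a=1 ⇒ p=86, q=5
i=3: a=7 ⇒ p=671, q=39
i=4: a=1 ⇒ p=757, q=44
i=5: a=4 ⇒ p=3699, q=215
(x₁, y₁) = (3699, 215);  3699² − 296·215² = 1 ✓

3699 215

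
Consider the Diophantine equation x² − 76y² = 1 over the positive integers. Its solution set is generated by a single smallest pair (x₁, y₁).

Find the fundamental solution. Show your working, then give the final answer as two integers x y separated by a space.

57799 6630

[8; 1,2,1,1,5,4,5,1,1,2,1,16] for √76; ℓ=12 ⇒ convergent index 11
k=0  a_k=8  p_k/q_k = 8/1
…
k=3  a_k=1  p_k/q_k = 35/4
…
k=5  a_k=5  p_k/q_k = 340/39
…
k=8  a_k=1  p_k/q_k = 8866/1017
k=9  a_k=1  p_k/q_k = 16311/1871
k=10  a_k=2  p_k/q_k = 41488/4759
k=11  a_k=1  p_k/q_k = 57799/6630
fundamental: x₁=57799, y₁=6630  (since 3340724401 − 76·43956900 = 1)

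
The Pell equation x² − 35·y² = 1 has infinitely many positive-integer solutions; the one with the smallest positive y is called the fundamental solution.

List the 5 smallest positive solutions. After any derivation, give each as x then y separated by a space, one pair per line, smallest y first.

√35 = [5; 1,10, …], period ℓ=2 (even) → k=1
i=0: a=5 ⇒ p=5, q=1
i=1: a=1 ⇒ p=6, q=1
(x₁, y₁) = (6, 1);  6² − 35·1² = 1 ✓
n=2: (6,1)∘(6,1) = (6·6+35·1·1, 6·1+1·6) = (71,12)
n=3: (71,12)∘(6,1) = (6·71+35·1·12, 6·12+1·71) = (846,143)
n=4: (846,143)∘(6,1) = (6·846+35·1·143, 6·143+1·846) = (10081,1704)
n=5: (10081,1704)∘(6,1) = (6·10081+35·1·1704, 6·1704+1·10081) = (120126,20305)

6 1
71 12
846 143
10081 1704
120126 20305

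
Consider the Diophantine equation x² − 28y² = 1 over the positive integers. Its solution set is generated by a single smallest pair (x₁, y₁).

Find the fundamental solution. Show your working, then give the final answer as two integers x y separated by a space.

127 24

d=28: √d = [5; 3,2,3,10] (ℓ=4, even), read p_3/q_3
step 0: (5, 1)  from 5·(1,0) + (0,1)
step 1: (16, 3)  from 3·(5,1) + (1,0)
step 2: (37, 7)  from 2·(16,3) + (5,1)
step 3: (127, 24)  from 3·(37,7) + (16,3)
(x₁, y₁) = (127, 24);  127² − 28·24² = 1 ✓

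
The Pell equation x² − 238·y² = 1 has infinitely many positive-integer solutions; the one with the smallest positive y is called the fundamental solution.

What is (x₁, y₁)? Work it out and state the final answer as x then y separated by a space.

[15; 2,2,1,14,1,2,2,30] for √238; ℓ=8 ⇒ convergent index 7
k=0  a_k=15  p_k/q_k = 15/1
…
k=2  a_k=2  p_k/q_k = 77/5
…
k=4  a_k=14  p_k/q_k = 1589/103
k=5  a_k=1  p_k/q_k = 1697/110
k=6  a_k=2  p_k/q_k = 4983/323
k=7  a_k=2  p_k/q_k = 11663/756
(x₁, y₁) = (11663, 756);  11663² − 238·756² = 1 ✓

11663 756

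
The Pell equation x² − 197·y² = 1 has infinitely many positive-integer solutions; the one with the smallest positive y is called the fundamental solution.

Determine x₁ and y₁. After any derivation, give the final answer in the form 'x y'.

√197 → a₀=14, period (28); ℓ=1 odd so k=1
i=0: a=14 ⇒ p=14, q=1
i=1: a=28 ⇒ p=393, q=28
→ (393, 28).  Check: 393²=154449, 197·28²=154448, difference 1.

393 28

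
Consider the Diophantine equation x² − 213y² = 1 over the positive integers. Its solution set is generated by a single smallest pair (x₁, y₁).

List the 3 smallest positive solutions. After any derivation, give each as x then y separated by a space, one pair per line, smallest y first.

194399 13320
75581942401 5178789360
29386108041429599 2013502945575960

√213 = [14; 1,1,2,6,1,8,1,6,2,1,1,28, …], period ℓ=12 (even) → k=11
a_0=14:  p_0=14·1+0=14,  q_0=14·0+1=1
a_1=1:  p_1=1·14+1=15,  q_1=1·1+0=1
a_2=1:  p_2=1·15+14=29,  q_2=1·1+1=2
a_3=2:  p_3=2·29+15=73,  q_3=2·2+1=5
a_4=6:  p_4=6·73+29=467,  q_4=6·5+2=32
…
a_6=8:  p_6=8·540+467=4787,  q_6=8·37+32=328
a_7=1:  p_7=1·4787+540=5327,  q_7=1·328+37=365
a_8=6:  p_8=6·5327+4787=36749,  q_8=6·365+328=2518
…
a_10=1:  p_10=1·78825+36749=115574,  q_10=1·5401+2518=7919
a_11=1:  p_11=1·115574+78825=194399,  q_11=1·7919+5401=13320
fundamental: x₁=194399, y₁=13320  (since 37790971201 − 213·177422400 = 1)
(194399+13320√213)^2 = 75581942401 + 5178789360√213
(194399+13320√213)^3 = 29386108041429599 + 2013502945575960√213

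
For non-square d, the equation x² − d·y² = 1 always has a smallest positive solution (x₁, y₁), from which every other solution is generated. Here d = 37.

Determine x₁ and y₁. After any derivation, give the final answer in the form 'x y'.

73 12

[6; 12] for √37; ℓ=1 ⇒ convergent index 1
a_0=6:  p_0=6·1+0=6,  q_0=6·0+1=1
a_1=12:  p_1=12·6+1=73,  q_1=12·1+0=12
(x₁, y₁) = (73, 12);  73² − 37·12² = 1 ✓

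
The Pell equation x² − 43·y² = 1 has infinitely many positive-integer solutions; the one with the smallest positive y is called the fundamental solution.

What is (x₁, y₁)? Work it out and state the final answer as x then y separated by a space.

√43 = [6; 1,1,3,1,5,1,3,1,1,12, …], period ℓ=10 (even) → k=9
step 0: (6, 1)  from 6·(1,0) + (0,1)
step 1: (7, 1)  from 1·(6,1) + (1,0)
…
step 5: (341, 52)  from 5·(59,9) + (46,7)
…
step 8: (1941, 296)  from 1·(1541,235) + (400,61)
step 9: (3482, 531)  from 1·(1941,296) + (1541,235)
(x₁, y₁) = (3482, 531);  3482² − 43·531² = 1 ✓

3482 531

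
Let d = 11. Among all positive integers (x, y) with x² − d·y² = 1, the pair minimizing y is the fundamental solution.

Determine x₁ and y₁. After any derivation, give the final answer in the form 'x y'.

√11 = [3; 3,6, …], period ℓ=2 (even) → k=1
k=0  a_k=3  p_k/q_k = 3/1
k=1  a_k=3  p_k/q_k = 10/3
→ (10, 3).  Check: 10²=100, 11·3²=99, difference 1.

10 3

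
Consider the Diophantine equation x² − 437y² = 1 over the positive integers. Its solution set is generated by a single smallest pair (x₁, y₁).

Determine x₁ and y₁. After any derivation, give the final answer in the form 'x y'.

4599 220

d=437: √d = [20; 1,9,2,9,1,40] (ℓ=6, even), read p_5/q_5
a_0=20:  p_0=20·1+0=20,  q_0=20·0+1=1
…
a_4=9:  p_4=9·439+209=4160,  q_4=9·21+10=199
a_5=1:  p_5=1·4160+439=4599,  q_5=1·199+21=220
fundamental: x₁=4599, y₁=220  (since 21150801 − 437·48400 = 1)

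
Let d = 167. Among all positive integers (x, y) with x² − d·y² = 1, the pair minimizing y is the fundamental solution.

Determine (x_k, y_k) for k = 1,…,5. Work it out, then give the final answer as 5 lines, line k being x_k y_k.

d=167: √d = [12; 1,11,1,24] (ℓ=4, even), read p_3/q_3
k=0  a_k=12  p_k/q_k = 12/1
k=1  a_k=1  p_k/q_k = 13/1
k=2  a_k=11  p_k/q_k = 155/12
k=3  a_k=1  p_k/q_k = 168/13
→ (168, 13).  Check: 168²=28224, 167·13²=28223, difference 1.
(x_2, y_2) = (168·168 + 167·13·13, 168·13 + 13·168) = (56447, 4368)
(x_3, y_3) = (168·56447 + 167·13·4368, 168·4368 + 13·56447) = (18966024, 1467635)
(x_4, y_4) = (168·18966024 + 167·13·1467635, 168·1467635 + 13·18966024) = (6372527617, 493120992)
(x_5, y_5) = (168·6372527617 + 167·13·493120992, 168·493120992 + 13·6372527617) = (2141150313288, 165687185677)

168 13
56447 4368
18966024 1467635
6372527617 493120992
2141150313288 165687185677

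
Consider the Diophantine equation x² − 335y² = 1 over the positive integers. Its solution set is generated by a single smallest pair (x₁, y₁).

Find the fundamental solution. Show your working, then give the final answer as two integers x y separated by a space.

604 33

[18; 3,3,3,36] for √335; ℓ=4 ⇒ convergent index 3
step 0: (18, 1)  from 18·(1,0) + (0,1)
step 1: (55, 3)  from 3·(18,1) + (1,0)
step 2: (183, 10)  from 3·(55,3) + (18,1)
step 3: (604, 33)  from 3·(183,10) + (55,3)
→ (604, 33).  Check: 604²=364816, 335·33²=364815, difference 1.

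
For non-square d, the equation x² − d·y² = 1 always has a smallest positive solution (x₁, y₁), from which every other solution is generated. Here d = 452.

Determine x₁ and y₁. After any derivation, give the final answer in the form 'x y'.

1204353 56648

d=452: √d = [21; 3,1,5,3,10,3,5,1,3,42] (ℓ=10, even), read p_9/q_9
step 0: (21, 1)  from 21·(1,0) + (0,1)
step 1: (64, 3)  from 3·(21,1) + (1,0)
step 2: (85, 4)  from 1·(64,3) + (21,1)
step 3: (489, 23)  from 5·(85,4) + (64,3)
…
step 5: (16009, 753)  from 10·(1552,73) + (489,23)
step 6: (49579, 2332)  from 3·(16009,753) + (1552,73)
step 7: (263904, 12413)  from 5·(49579,2332) + (16009,753)
step 8: (313483, 14745)  from 1·(263904,12413) + (49579,2332)
step 9: (1204353, 56648)  from 3·(313483,14745) + (263904,12413)
→ (1204353, 56648).  Check: 1204353²=1450466148609, 452·56648²=1450466148608, difference 1.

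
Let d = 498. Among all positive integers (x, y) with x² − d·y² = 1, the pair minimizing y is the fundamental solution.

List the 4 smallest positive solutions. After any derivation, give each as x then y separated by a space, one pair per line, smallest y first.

179777 8056
64639539457 2896567024
23241404969742401 1041472259739240
8356540122426119709697 374465516875386131936

d=498: √d = [22; 3,6,22,6,3,44] (ℓ=6, even), read p_5/q_5
i=0: a=22 ⇒ p=22, q=1
…
i=3: a=22 ⇒ p=9395, q=421
i=4: a=6 ⇒ p=56794, q=2545
i=5: a=3 ⇒ p=179777, q=8056
(x₁, y₁) = (179777, 8056);  179777² − 498·8056² = 1 ✓
(179777+8056√498)^2 = 64639539457 + 2896567024√498
(179777+8056√498)^3 = 23241404969742401 + 1041472259739240√498
(179777+8056√498)^4 = 8356540122426119709697 + 374465516875386131936√498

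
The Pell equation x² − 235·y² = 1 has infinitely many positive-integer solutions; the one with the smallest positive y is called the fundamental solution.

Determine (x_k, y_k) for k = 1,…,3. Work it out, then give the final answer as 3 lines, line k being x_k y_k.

46 3
4231 276
389206 25389

d=235: √d = [15; 3,30] (ℓ=2, even), read p_1/q_1
i=0: a=15 ⇒ p=15, q=1
i=1: a=3 ⇒ p=46, q=3
→ (46, 3).  Check: 46²=2116, 235·3²=2115, difference 1.
(46+3√235)^2 = 4231 + 276√235
(46+3√235)^3 = 389206 + 25389√235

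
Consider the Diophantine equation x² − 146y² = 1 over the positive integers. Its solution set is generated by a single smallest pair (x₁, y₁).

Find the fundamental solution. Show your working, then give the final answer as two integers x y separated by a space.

√146 → a₀=12, period (12,24); ℓ=2 even so k=1
step 0: (12, 1)  from 12·(1,0) + (0,1)
step 1: (145, 12)  from 12·(12,1) + (1,0)
→ (145, 12).  Check: 145²=21025, 146·12²=21024, difference 1.

145 12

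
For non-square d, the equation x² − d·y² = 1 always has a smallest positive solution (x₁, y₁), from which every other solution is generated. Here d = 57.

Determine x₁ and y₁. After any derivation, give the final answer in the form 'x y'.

√57 → a₀=7, period (1,1,4,1,1,14); ℓ=6 even so k=5
k=0  a_k=7  p_k/q_k = 7/1
k=1  a_k=1  p_k/q_k = 8/1
k=2  a_k=1  p_k/q_k = 15/2
k=3  a_k=4  p_k/q_k = 68/9
k=4  a_k=1  p_k/q_k = 83/11
k=5  a_k=1  p_k/q_k = 151/20
(x₁, y₁) = (151, 20);  151² − 57·20² = 1 ✓

151 20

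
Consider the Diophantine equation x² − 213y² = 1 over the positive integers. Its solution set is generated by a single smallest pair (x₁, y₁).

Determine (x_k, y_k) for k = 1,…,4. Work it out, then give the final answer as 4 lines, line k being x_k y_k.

[14; 1,1,2,6,1,8,1,6,2,1,1,28] for √213; ℓ=12 ⇒ convergent index 11
k=0  a_k=14  p_k/q_k = 14/1
k=1  a_k=1  p_k/q_k = 15/1
k=2  a_k=1  p_k/q_k = 29/2
…
k=4  a_k=6  p_k/q_k = 467/32
k=5  a_k=1  p_k/q_k = 540/37
k=6  a_k=8  p_k/q_k = 4787/328
k=7  a_k=1  p_k/q_k = 5327/365
…
k=9  a_k=2  p_k/q_k = 78825/5401
k=10  a_k=1  p_k/q_k = 115574/7919
k=11  a_k=1  p_k/q_k = 194399/13320
→ (194399, 13320).  Check: 194399²=37790971201, 213·13320²=37790971200, difference 1.
(194399+13320√213)^2 = 75581942401 + 5178789360√213
(194399+13320√213)^3 = 29386108041429599 + 2013502945575960√213
(194399+13320√213)^4 = 11425260034216163289601 + 782845918228863306720√213

194399 13320
75581942401 5178789360
29386108041429599 2013502945575960
11425260034216163289601 782845918228863306720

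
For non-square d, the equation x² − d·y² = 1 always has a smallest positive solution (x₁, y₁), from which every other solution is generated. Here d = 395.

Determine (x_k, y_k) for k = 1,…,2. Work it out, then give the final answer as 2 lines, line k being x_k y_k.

√395 → a₀=19, period (1,6,1,38); ℓ=4 even so k=3
a_0=19:  p_0=19·1+0=19,  q_0=19·0+1=1
a_1=1:  p_1=1·19+1=20,  q_1=1·1+0=1
a_2=6:  p_2=6·20+19=139,  q_2=6·1+1=7
a_3=1:  p_3=1·139+20=159,  q_3=1·7+1=8
fundamental: x₁=159, y₁=8  (since 25281 − 395·64 = 1)
k=2:  x_2 = 159·159+395·8·8 = 50561,  y_2 = 159·8+8·159 = 2544

159 8
50561 2544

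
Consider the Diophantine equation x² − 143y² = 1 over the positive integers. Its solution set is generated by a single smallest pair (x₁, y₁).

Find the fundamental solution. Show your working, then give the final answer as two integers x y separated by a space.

12 1

d=143: √d = [11; 1,22] (ℓ=2, even), read p_1/q_1
i=0: a=11 ⇒ p=11, q=1
i=1: a=1 ⇒ p=12, q=1
fundamental: x₁=12, y₁=1  (since 144 − 143·1 = 1)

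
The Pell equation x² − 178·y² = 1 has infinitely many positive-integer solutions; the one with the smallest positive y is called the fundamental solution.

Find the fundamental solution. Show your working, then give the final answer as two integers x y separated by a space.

1601 120

√178 → a₀=13, period (2,1,12,1,2,26); ℓ=6 even so k=5
a_0=13:  p_0=13·1+0=13,  q_0=13·0+1=1
a_1=2:  p_1=2·13+1=27,  q_1=2·1+0=2
a_2=1:  p_2=1·27+13=40,  q_2=1·2+1=3
…
a_4=1:  p_4=1·507+40=547,  q_4=1·38+3=41
a_5=2:  p_5=2·547+507=1601,  q_5=2·41+38=120
fundamental: x₁=1601, y₁=120  (since 2563201 − 178·14400 = 1)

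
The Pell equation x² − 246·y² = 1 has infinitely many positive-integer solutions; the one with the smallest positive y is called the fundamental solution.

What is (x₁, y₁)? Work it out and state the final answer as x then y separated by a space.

88805 5662

d=246: √d = [15; 1,2,5,1,14,1,5,2,1,30] (ℓ=10, even), read p_9/q_9
i=0: a=15 ⇒ p=15, q=1
…
i=2: a=2 ⇒ p=47, q=3
…
i=4: a=1 ⇒ p=298, q=19
…
i=8: a=2 ⇒ p=60777, q=3875
i=9: a=1 ⇒ p=88805, q=5662
→ (88805, 5662).  Check: 88805²=7886328025, 246·5662²=7886328024, difference 1.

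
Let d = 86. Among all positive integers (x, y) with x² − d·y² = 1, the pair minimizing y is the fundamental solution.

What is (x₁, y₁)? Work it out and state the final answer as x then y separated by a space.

10405 1122

d=86: √d = [9; 3,1,1,1,8,1,1,1,3,18] (ℓ=10, even), read p_9/q_9
a_0=9:  p_0=9·1+0=9,  q_0=9·0+1=1
a_1=3:  p_1=3·9+1=28,  q_1=3·1+0=3
…
a_3=1:  p_3=1·37+28=65,  q_3=1·4+3=7
a_4=1:  p_4=1·65+37=102,  q_4=1·7+4=11
a_5=8:  p_5=8·102+65=881,  q_5=8·11+7=95
a_6=1:  p_6=1·881+102=983,  q_6=1·95+11=106
a_7=1:  p_7=1·983+881=1864,  q_7=1·106+95=201
a_8=1:  p_8=1·1864+983=2847,  q_8=1·201+106=307
a_9=3:  p_9=3·2847+1864=10405,  q_9=3·307+201=1122
(x₁, y₁) = (10405, 1122);  10405² − 86·1122² = 1 ✓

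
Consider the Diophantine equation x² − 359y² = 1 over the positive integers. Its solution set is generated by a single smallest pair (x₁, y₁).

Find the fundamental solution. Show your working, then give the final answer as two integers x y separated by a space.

360 19

[18; 1,17,1,36] for √359; ℓ=4 ⇒ convergent index 3
step 0: (18, 1)  from 18·(1,0) + (0,1)
…
step 2: (341, 18)  from 17·(19,1) + (18,1)
step 3: (360, 19)  from 1·(341,18) + (19,1)
fundamental: x₁=360, y₁=19  (since 129600 − 359·361 = 1)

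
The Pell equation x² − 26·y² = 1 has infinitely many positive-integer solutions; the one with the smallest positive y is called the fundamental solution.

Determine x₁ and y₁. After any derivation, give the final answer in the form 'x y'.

51 10

√26 = [5; 10, …], period ℓ=1 (odd) → k=1
i=0: a=5 ⇒ p=5, q=1
i=1: a=10 ⇒ p=51, q=10
(x₁, y₁) = (51, 10);  51² − 26·10² = 1 ✓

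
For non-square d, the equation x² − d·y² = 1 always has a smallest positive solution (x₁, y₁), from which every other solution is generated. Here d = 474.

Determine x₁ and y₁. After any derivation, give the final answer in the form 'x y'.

d=474: √d = [21; 1,3,2,1,1,…,3,1,42] (ℓ=14, even), read p_13/q_13
k=0  a_k=21  p_k/q_k = 21/1
k=1  a_k=1  p_k/q_k = 22/1
…
k=3  a_k=2  p_k/q_k = 196/9
…
k=6  a_k=1  p_k/q_k = 762/35
…
k=12  a_k=3  p_k/q_k = 149331/6859
k=13  a_k=1  p_k/q_k = 193549/8890
→ (193549, 8890).  Check: 193549²=37461215401, 474·8890²=37461215400, difference 1.

193549 8890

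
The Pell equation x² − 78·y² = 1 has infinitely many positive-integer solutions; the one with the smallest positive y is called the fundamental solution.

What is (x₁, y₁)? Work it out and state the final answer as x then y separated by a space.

53 6

√78 → a₀=8, period (1,4,1,16); ℓ=4 even so k=3
i=0: a=8 ⇒ p=8, q=1
i=1: a=1 ⇒ p=9, q=1
i=2: a=4 ⇒ p=44, q=5
i=3: a=1 ⇒ p=53, q=6
(x₁, y₁) = (53, 6);  53² − 78·6² = 1 ✓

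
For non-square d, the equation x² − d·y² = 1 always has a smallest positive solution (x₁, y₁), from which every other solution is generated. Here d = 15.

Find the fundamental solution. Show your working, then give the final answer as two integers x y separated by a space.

[3; 1,6] for √15; ℓ=2 ⇒ convergent index 1
step 0: (3, 1)  from 3·(1,0) + (0,1)
step 1: (4, 1)  from 1·(3,1) + (1,0)
fundamental: x₁=4, y₁=1  (since 16 − 15·1 = 1)

4 1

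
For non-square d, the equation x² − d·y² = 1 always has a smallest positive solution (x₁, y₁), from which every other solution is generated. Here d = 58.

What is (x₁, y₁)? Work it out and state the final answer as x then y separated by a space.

19603 2574

d=58: √d = [7; 1,1,1,1,1,1,14] (ℓ=7, odd), read p_13/q_13
k=0  a_k=7  p_k/q_k = 7/1
…
k=2  a_k=1  p_k/q_k = 15/2
k=3  a_k=1  p_k/q_k = 23/3
…
k=5  a_k=1  p_k/q_k = 61/8
k=6  a_k=1  p_k/q_k = 99/13
k=7  a_k=14  p_k/q_k = 1447/190
…
k=9  a_k=1  p_k/q_k = 2993/393
k=10  a_k=1  p_k/q_k = 4539/596
k=11  a_k=1  p_k/q_k = 7532/989
k=12  a_k=1  p_k/q_k = 12071/1585
k=13  a_k=1  p_k/q_k = 19603/2574
fundamental: x₁=19603, y₁=2574  (since 384277609 − 58·6625476 = 1)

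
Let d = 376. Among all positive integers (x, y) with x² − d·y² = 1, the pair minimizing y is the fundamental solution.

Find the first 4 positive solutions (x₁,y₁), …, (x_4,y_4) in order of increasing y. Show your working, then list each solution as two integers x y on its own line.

2143295 110532
9187426914049 473805365880
39382732335491159615 2031009343327438668
168817626601983862467148801 8706104341013491514496240

√376 = [19; 2,1,1,3,1,…,1,2,38, …], period ℓ=16 (even) → k=15
k=0  a_k=19  p_k/q_k = 19/1
k=1  a_k=2  p_k/q_k = 39/2
k=2  a_k=1  p_k/q_k = 58/3
k=3  a_k=1  p_k/q_k = 97/5
k=4  a_k=3  p_k/q_k = 349/18
k=5  a_k=1  p_k/q_k = 446/23
…
k=7  a_k=2  p_k/q_k = 2928/151
k=8  a_k=4  p_k/q_k = 12953/668
k=9  a_k=2  p_k/q_k = 28834/1487
k=10  a_k=2  p_k/q_k = 70621/3642
…
k=12  a_k=3  p_k/q_k = 368986/19029
…
k=14  a_k=1  p_k/q_k = 837427/43187
k=15  a_k=2  p_k/q_k = 2143295/110532
(x₁, y₁) = (2143295, 110532);  2143295² − 376·110532² = 1 ✓
k=2:  x_2 = 2143295·2143295+376·110532·110532 = 9187426914049,  y_2 = 2143295·110532+110532·2143295 = 473805365880
k=3:  x_3 = 2143295·9187426914049+376·110532·473805365880 = 39382732335491159615,  y_3 = 2143295·473805365880+110532·9187426914049 = 2031009343327438668
k=4:  x_4 = 2143295·39382732335491159615+376·110532·2031009343327438668 = 168817626601983862467148801,  y_4 = 2143295·2031009343327438668+110532·39382732335491159615 = 8706104341013491514496240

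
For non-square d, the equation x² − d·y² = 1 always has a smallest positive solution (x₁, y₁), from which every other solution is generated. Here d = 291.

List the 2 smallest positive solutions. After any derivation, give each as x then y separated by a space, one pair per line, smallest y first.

290 17
168199 9860

d=291: √d = [17; 17,34] (ℓ=2, even), read p_1/q_1
a_0=17:  p_0=17·1+0=17,  q_0=17·0+1=1
a_1=17:  p_1=17·17+1=290,  q_1=17·1+0=17
(x₁, y₁) = (290, 17);  290² − 291·17² = 1 ✓
n=2: (290,17)∘(290,17) = (290·290+291·17·17, 290·17+17·290) = (168199,9860)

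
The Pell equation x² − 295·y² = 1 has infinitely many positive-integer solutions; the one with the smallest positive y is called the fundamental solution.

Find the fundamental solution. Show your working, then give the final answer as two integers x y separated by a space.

√295 = [17; 5,1,2,3,2,6,2,3,2,1,5,34, …], period ℓ=12 (even) → k=11
k=0  a_k=17  p_k/q_k = 17/1
…
k=3  a_k=2  p_k/q_k = 292/17
…
k=5  a_k=2  p_k/q_k = 2250/131
…
k=9  a_k=2  p_k/q_k = 247414/14405
k=10  a_k=1  p_k/q_k = 355517/20699
k=11  a_k=5  p_k/q_k = 2024999/117900
fundamental: x₁=2024999, y₁=117900  (since 4100620950001 − 295·13900410000 = 1)

2024999 117900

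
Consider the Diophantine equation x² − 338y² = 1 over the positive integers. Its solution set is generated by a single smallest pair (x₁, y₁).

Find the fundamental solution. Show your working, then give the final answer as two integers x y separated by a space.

d=338: √d = [18; 2,1,1,2,36] (ℓ=5, odd), read p_9/q_9
i=0: a=18 ⇒ p=18, q=1
i=1: a=2 ⇒ p=37, q=2
i=2: a=1 ⇒ p=55, q=3
i=3: a=1 ⇒ p=92, q=5
i=4: a=2 ⇒ p=239, q=13
i=5: a=36 ⇒ p=8696, q=473
i=6: a=2 ⇒ p=17631, q=959
i=7: a=1 ⇒ p=26327, q=1432
i=8: a=1 ⇒ p=43958, q=2391
i=9: a=2 ⇒ p=114243, q=6214
(x₁, y₁) = (114243, 6214);  114243² − 338·6214² = 1 ✓

114243 6214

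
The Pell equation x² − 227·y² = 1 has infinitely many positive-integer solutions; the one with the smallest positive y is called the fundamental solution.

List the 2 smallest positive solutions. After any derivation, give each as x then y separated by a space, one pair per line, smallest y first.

d=227: √d = [15; 15,30] (ℓ=2, even), read p_1/q_1
step 0: (15, 1)  from 15·(1,0) + (0,1)
step 1: (226, 15)  from 15·(15,1) + (1,0)
fundamental: x₁=226, y₁=15  (since 51076 − 227·225 = 1)
(x_2, y_2) = (226·226 + 227·15·15, 226·15 + 15·226) = (102151, 6780)

226 15
102151 6780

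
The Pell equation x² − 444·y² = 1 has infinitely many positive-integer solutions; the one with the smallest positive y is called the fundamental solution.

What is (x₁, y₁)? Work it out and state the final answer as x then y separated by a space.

[21; 14,42] for √444; ℓ=2 ⇒ convergent index 1
step 0: (21, 1)  from 21·(1,0) + (0,1)
step 1: (295, 14)  from 14·(21,1) + (1,0)
fundamental: x₁=295, y₁=14  (since 87025 − 444·196 = 1)

295 14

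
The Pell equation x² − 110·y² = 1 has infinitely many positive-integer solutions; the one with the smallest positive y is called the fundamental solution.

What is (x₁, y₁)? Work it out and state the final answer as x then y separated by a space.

21 2

[10; 2,20] for √110; ℓ=2 ⇒ convergent index 1
a_0=10:  p_0=10·1+0=10,  q_0=10·0+1=1
a_1=2:  p_1=2·10+1=21,  q_1=2·1+0=2
→ (21, 2).  Check: 21²=441, 110·2²=440, difference 1.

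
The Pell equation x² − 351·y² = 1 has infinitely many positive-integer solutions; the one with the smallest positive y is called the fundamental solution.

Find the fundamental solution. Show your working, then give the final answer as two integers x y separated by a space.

√351 = [18; 1,2,1,3,2,2,2,3,1,2,1,36, …], period ℓ=12 (even) → k=11
a_0=18:  p_0=18·1+0=18,  q_0=18·0+1=1
…
a_2=2:  p_2=2·19+18=56,  q_2=2·1+1=3
a_3=1:  p_3=1·56+19=75,  q_3=1·3+1=4
a_4=3:  p_4=3·75+56=281,  q_4=3·4+3=15
…
a_10=2:  p_10=2·16543+12796=45882,  q_10=2·883+683=2449
a_11=1:  p_11=1·45882+16543=62425,  q_11=1·2449+883=3332
(x₁, y₁) = (62425, 3332);  62425² − 351·3332² = 1 ✓

62425 3332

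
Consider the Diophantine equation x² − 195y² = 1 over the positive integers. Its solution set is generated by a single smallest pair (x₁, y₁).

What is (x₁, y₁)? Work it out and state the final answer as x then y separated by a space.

d=195: √d = [13; 1,26] (ℓ=2, even), read p_1/q_1
i=0: a=13 ⇒ p=13, q=1
i=1: a=1 ⇒ p=14, q=1
(x₁, y₁) = (14, 1);  14² − 195·1² = 1 ✓

14 1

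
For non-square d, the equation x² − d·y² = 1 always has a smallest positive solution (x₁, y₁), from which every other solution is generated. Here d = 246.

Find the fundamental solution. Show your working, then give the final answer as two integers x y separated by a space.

88805 5662

[15; 1,2,5,1,14,1,5,2,1,30] for √246; ℓ=10 ⇒ convergent index 9
step 0: (15, 1)  from 15·(1,0) + (0,1)
step 1: (16, 1)  from 1·(15,1) + (1,0)
…
step 3: (251, 16)  from 5·(47,3) + (16,1)
step 4: (298, 19)  from 1·(251,16) + (47,3)
…
step 6: (4721, 301)  from 1·(4423,282) + (298,19)
…
step 8: (60777, 3875)  from 2·(28028,1787) + (4721,301)
step 9: (88805, 5662)  from 1·(60777,3875) + (28028,1787)
→ (88805, 5662).  Check: 88805²=7886328025, 246·5662²=7886328024, difference 1.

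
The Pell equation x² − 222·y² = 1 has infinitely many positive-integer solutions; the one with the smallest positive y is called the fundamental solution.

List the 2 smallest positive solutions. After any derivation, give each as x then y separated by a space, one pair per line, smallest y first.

[14; 1,8,1,28] for √222; ℓ=4 ⇒ convergent index 3
step 0: (14, 1)  from 14·(1,0) + (0,1)
step 1: (15, 1)  from 1·(14,1) + (1,0)
step 2: (134, 9)  from 8·(15,1) + (14,1)
step 3: (149, 10)  from 1·(134,9) + (15,1)
fundamental: x₁=149, y₁=10  (since 22201 − 222·100 = 1)
n=2: (149,10)∘(149,10) = (149·149+222·10·10, 149·10+10·149) = (44401,2980)

149 10
44401 2980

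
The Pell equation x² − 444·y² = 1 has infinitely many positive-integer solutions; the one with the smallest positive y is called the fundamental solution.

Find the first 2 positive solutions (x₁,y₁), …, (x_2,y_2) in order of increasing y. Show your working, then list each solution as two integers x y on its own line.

295 14
174049 8260

√444 = [21; 14,42, …], period ℓ=2 (even) → k=1
step 0: (21, 1)  from 21·(1,0) + (0,1)
step 1: (295, 14)  from 14·(21,1) + (1,0)
(x₁, y₁) = (295, 14);  295² − 444·14² = 1 ✓
(295+14√444)^2 = 174049 + 8260√444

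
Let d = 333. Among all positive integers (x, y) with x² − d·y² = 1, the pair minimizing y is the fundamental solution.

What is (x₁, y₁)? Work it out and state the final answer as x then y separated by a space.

√333 = [18; 4,36, …], period ℓ=2 (even) → k=1
k=0  a_k=18  p_k/q_k = 18/1
k=1  a_k=4  p_k/q_k = 73/4
(x₁, y₁) = (73, 4);  73² − 333·4² = 1 ✓

73 4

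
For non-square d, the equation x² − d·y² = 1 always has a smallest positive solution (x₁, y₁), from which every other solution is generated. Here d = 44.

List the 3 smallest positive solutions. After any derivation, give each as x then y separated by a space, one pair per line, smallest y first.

199 30
79201 11940
31521799 4752090

√44 = [6; 1,1,1,2,1,1,1,12, …], period ℓ=8 (even) → k=7
a_0=6:  p_0=6·1+0=6,  q_0=6·0+1=1
…
a_2=1:  p_2=1·7+6=13,  q_2=1·1+1=2
a_3=1:  p_3=1·13+7=20,  q_3=1·2+1=3
…
a_5=1:  p_5=1·53+20=73,  q_5=1·8+3=11
a_6=1:  p_6=1·73+53=126,  q_6=1·11+8=19
a_7=1:  p_7=1·126+73=199,  q_7=1·19+11=30
(x₁, y₁) = (199, 30);  199² − 44·30² = 1 ✓
k=2:  x_2 = 199·199+44·30·30 = 79201,  y_2 = 199·30+30·199 = 11940
k=3:  x_3 = 199·79201+44·30·11940 = 31521799,  y_3 = 199·11940+30·79201 = 4752090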